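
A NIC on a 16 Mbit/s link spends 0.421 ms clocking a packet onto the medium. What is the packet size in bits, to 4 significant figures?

L = R × t_tx = 16000000 b/s × 0.000421 s = 6736 bits.

6736 bits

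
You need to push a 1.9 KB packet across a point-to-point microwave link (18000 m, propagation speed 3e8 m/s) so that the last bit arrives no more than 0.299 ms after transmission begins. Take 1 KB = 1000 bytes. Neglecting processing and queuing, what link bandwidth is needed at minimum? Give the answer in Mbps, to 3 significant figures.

L = 15200 bits.
Propagation delay = 18000 / 300000000 = 0.06 ms.
Transmission budget = 0.299 − 0.06 = 0.239 ms.
R ≥ L / t_tx = 15200 bits / 0.000239 s = 63.6 Mbps.

63.6 Mbps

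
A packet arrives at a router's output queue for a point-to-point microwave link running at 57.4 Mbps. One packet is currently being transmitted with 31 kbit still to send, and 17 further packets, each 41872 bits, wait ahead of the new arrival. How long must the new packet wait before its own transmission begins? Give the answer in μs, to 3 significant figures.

12900 μs

Each queued packet: L/R = 41872/57400000 = 729.477 μs.
17 queued → 12401.1 μs.
Plus remaining 31000 bits of current packet: 540.07 μs.
Queuing delay = 12900 μs.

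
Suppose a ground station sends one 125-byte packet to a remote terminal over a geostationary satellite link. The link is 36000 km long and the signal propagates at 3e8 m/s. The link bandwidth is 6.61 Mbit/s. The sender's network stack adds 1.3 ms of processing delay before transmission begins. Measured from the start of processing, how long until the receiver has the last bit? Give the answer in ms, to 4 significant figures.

121.5 ms

L = 125 × 8 = 1000 bits.
Transmission delay = L/R = 1000 / 6610000 = 0.151286 ms.
Propagation delay = d/s = 36000000 m / 300000000 m/s = 120 ms.
Plus processing delay 1.3 ms = 1.3 ms.
Total = 121.5 ms.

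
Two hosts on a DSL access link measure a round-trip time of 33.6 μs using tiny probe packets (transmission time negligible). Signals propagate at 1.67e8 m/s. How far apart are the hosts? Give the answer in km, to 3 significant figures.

2.81 km

One-way propagation = RTT/2 = 16.8 μs.
d = s × t = 167000000 × 1.68e-05 = 2.81 km.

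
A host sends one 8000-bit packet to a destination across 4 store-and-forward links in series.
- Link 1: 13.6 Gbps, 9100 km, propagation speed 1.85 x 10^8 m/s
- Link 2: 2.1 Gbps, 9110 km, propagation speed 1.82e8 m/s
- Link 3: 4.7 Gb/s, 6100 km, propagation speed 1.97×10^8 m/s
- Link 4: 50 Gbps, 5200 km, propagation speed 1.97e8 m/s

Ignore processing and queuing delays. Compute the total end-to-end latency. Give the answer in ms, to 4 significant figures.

156.6 ms

Transmission delays (L/R per hop): 0.000588235, 0.00380952, 0.00170213, 0.00016 ms; sum = 0.00625989 ms.
Propagation delays (d/s per hop): 49.1892, 50.0549, 30.9645, 26.3959 ms; sum = 156.605 ms.
End-to-end = 156.6 ms.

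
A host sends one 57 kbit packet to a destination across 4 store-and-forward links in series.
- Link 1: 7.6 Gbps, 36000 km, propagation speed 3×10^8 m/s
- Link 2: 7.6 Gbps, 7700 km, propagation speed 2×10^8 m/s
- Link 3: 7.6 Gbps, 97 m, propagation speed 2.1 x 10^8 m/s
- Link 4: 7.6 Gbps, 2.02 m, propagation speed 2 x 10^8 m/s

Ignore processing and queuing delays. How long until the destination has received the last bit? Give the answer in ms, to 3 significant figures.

L = 57000 bits.
Transmission delay per hop = L/R = 57000/7600000000 = 0.0075 ms; 4 hops → 0.03 ms.
Propagation delays (d/s per hop): 120, 38.5, 0.000461905, 1.01e-05 ms; sum = 158.5 ms.
End-to-end = 159 ms.

159 ms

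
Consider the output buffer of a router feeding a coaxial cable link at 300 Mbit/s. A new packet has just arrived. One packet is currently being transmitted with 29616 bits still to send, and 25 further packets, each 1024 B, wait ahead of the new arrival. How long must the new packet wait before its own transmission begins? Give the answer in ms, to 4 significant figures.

Each queued packet: L/R = 8192/300000000 = 0.0273067 ms.
25 queued → 0.682667 ms.
Plus remaining 29616 bits of current packet: 0.09872 ms.
Queuing delay = 0.7814 ms.

0.7814 ms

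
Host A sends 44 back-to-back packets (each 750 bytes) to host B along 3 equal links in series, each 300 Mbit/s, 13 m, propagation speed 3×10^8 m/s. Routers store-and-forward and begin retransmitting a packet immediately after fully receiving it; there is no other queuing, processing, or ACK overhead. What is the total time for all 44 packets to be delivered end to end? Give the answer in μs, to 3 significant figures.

920 μs

Per-hop transmission t_tx = L/R = 6000/300000000 = 20 μs.
Per-hop propagation t_prop = 13/300000000 = 0.0433333 μs.
Pipeline fill: first packet needs 3·t_tx to clear all hops; remaining 43 packets each add one t_tx.
Total = (3+44-1)·t_tx + 3·t_prop = 46·20 + 3·0.0433333 = 920 μs.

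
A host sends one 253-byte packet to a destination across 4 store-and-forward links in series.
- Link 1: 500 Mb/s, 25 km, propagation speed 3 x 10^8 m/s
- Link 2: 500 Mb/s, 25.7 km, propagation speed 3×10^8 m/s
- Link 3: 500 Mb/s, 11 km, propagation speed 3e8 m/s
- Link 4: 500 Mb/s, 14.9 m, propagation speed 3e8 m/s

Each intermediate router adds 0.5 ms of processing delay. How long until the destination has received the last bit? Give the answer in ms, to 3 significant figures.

1.72 ms

L = 253 × 8 = 2024 bits.
Transmission delay per hop = L/R = 2024/500000000 = 0.004048 ms; 4 hops → 0.016192 ms.
Propagation delays (d/s per hop): 0.0833333, 0.0856667, 0.0366667, 4.96667e-05 ms; sum = 0.205716 ms.
Processing at 3 router(s): 3 × 0.5 ms = 1.5 ms.
End-to-end = 1.72 ms.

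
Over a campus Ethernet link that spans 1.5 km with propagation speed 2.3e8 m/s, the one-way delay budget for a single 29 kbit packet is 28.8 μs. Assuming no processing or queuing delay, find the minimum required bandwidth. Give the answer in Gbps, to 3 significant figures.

Propagation delay = 1500 / 2.3e+08 = 6.52174 μs.
Transmission budget = 28.8 − 6.52174 = 22.2783 μs.
R ≥ L / t_tx = 29000 bits / 2.22783e-05 s = 1.30 Gbps.

1.30 Gbps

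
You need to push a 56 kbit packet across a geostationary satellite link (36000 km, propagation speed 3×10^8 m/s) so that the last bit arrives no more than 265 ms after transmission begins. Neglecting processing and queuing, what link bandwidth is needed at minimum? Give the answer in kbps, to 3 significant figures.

386 kbps

Propagation delay = 36000000 / 300000000 = 120 ms.
Transmission budget = 265 − 120 = 145 ms.
R ≥ L / t_tx = 56000 bits / 0.145 s = 386 kbps.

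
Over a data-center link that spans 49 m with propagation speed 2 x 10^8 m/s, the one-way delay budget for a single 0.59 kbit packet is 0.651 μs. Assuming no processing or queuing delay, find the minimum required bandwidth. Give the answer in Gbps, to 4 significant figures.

1.453 Gbps

Propagation delay = 49 / 200000000 = 0.245 μs.
Transmission budget = 0.651 − 0.245 = 0.406 μs.
R ≥ L / t_tx = 590 bits / 4.06e-07 s = 1.453 Gbps.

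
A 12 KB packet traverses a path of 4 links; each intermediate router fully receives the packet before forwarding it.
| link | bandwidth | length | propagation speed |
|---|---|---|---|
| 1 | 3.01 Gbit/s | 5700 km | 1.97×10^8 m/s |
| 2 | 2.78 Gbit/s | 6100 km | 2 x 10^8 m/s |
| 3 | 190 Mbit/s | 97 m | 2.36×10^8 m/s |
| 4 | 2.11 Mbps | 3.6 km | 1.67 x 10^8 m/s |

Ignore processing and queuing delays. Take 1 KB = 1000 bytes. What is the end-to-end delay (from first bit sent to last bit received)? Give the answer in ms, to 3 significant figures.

106 ms

L = 96000 bits.
Transmission delays (L/R per hop): 0.0318937, 0.0345324, 0.505263, 45.4976 ms; sum = 46.0693 ms.
Propagation delays (d/s per hop): 28.934, 30.5, 0.000411017, 0.0215569 ms; sum = 59.456 ms.
End-to-end = 106 ms.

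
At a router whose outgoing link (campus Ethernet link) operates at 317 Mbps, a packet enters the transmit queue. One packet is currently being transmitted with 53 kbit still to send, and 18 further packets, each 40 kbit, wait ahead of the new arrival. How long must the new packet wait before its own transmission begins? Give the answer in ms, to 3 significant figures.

2.44 ms

Each queued packet: L/R = 40000/317000000 = 0.126183 ms.
18 queued → 2.27129 ms.
Plus remaining 53000 bits of current packet: 0.167192 ms.
Queuing delay = 2.44 ms.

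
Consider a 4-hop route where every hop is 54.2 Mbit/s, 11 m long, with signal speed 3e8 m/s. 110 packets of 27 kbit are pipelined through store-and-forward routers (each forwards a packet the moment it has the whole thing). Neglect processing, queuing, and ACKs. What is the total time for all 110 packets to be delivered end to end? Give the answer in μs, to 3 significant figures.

56300 μs

Per-hop transmission t_tx = L/R = 27000/54200000 = 498.155 μs.
Per-hop propagation t_prop = 11/300000000 = 0.0366667 μs.
Pipeline fill: first packet needs 4·t_tx to clear all hops; remaining 109 packets each add one t_tx.
Total = (4+110-1)·t_tx + 4·t_prop = 113·498.155 + 4·0.0366667 = 56300 μs.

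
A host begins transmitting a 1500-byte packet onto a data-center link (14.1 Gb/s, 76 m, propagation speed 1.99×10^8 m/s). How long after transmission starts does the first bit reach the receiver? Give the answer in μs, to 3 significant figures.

First bit experiences only propagation delay: d/s = 76/199000000 = 0.382 μs.

0.382 μs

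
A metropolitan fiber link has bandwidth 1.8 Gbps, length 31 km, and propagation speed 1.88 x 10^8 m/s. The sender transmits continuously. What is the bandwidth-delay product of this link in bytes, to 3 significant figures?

Propagation delay = 31000 / 188000000 = 0.000164894 s.
BDP = R × t_prop = 1800000000 × 0.000164894 = 296809 bits.
In bytes: 296809/8 = 37100 bytes.

37100 bytes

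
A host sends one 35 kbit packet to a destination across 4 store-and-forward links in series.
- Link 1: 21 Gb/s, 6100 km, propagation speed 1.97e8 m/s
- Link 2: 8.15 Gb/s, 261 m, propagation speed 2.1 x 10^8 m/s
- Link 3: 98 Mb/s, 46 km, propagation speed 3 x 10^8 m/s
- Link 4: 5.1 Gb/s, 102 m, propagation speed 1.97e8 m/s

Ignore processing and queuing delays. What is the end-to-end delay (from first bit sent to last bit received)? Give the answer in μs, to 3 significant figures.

31500 μs

L = 35000 bits.
Transmission delays (L/R per hop): 1.66667, 4.29448, 357.143, 6.86275 μs; sum = 369.967 μs.
Propagation delays (d/s per hop): 30964.5, 1.24286, 153.333, 0.517766 μs; sum = 31119.6 μs.
End-to-end = 31500 μs.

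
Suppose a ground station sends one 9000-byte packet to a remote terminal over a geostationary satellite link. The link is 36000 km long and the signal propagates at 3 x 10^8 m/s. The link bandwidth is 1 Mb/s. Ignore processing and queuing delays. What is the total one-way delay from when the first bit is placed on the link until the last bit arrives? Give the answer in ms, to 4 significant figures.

192.0 ms

L = 9000 × 8 = 72000 bits.
Transmission delay = L/R = 72000 / 1000000 = 72 ms.
Propagation delay = d/s = 36000000 m / 300000000 m/s = 120 ms.
Total = 192.0 ms.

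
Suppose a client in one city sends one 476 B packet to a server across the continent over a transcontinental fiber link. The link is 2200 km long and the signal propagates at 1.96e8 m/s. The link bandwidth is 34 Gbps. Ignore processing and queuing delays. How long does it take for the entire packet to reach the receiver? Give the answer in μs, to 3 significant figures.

11200 μs

L = 476 × 8 = 3808 bits.
Transmission delay = L/R = 3808 / 34000000000 = 0.112 μs.
Propagation delay = d/s = 2200000 m / 196000000 m/s = 11224.5 μs.
Total = 11200 μs.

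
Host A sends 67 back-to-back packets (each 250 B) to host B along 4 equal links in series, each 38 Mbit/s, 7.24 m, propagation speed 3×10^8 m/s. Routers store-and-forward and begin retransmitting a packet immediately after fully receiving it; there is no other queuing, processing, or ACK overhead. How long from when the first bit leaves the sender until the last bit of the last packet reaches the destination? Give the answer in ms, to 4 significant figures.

Per-hop transmission t_tx = L/R = 2000/38000000 = 0.0526316 ms.
Per-hop propagation t_prop = 7.24/300000000 = 2.41333e-05 ms.
Pipeline fill: first packet needs 4·t_tx to clear all hops; remaining 66 packets each add one t_tx.
Total = (4+67-1)·t_tx + 4·t_prop = 70·0.0526316 + 4·2.41333e-05 = 3.684 ms.

3.684 ms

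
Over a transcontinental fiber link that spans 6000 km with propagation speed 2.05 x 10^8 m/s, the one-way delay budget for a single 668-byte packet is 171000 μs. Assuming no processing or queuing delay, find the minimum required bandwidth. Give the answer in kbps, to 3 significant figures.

L = 5344 bits.
Propagation delay = 6000000 / 2.05e+08 = 29268.3 μs.
Transmission budget = 171000 − 29268.3 = 141732 μs.
R ≥ L / t_tx = 5344 bits / 0.141732 s = 37.7 kbps.

37.7 kbps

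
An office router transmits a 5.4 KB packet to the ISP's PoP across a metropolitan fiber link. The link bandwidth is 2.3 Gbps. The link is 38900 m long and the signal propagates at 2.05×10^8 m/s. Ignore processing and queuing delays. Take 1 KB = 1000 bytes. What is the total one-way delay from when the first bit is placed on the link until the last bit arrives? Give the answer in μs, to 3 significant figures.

L = 43200 bits.
Transmission delay = L/R = 43200 / 2300000000 = 18.7826 μs.
Propagation delay = d/s = 38900 m / 2.05e+08 m/s = 189.756 μs.
Total = 209 μs.

209 μs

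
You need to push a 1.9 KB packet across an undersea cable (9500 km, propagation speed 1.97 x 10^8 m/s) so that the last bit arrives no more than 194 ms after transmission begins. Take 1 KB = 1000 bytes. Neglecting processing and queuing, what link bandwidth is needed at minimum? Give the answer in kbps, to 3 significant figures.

104 kbps

L = 15200 bits.
Propagation delay = 9500000 / 197000000 = 48.2234 ms.
Transmission budget = 194 − 48.2234 = 145.777 ms.
R ≥ L / t_tx = 15200 bits / 0.145777 s = 104 kbps.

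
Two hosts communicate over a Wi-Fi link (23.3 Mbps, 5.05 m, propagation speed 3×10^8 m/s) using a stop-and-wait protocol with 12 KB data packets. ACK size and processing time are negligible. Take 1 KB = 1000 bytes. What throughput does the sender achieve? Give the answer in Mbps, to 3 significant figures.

23.3 Mbps

t_tx = L/R = 96000/23300000 = 0.00412017 s.
t_prop = 5.05/300000000 = 1.68333e-08 s; RTT = 3.36667e-08 s.
Cycle = t_tx + RTT = 0.00412021 s.
Throughput = L / cycle = 96000 / 0.00412021 = 23.3 Mbps.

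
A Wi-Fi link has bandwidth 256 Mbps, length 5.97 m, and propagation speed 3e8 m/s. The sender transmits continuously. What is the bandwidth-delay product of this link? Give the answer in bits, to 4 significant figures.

5.094 bits

Propagation delay = 5.97 / 300000000 = 1.99e-08 s.
BDP = R × t_prop = 256000000 × 1.99e-08 = 5.0944 bits.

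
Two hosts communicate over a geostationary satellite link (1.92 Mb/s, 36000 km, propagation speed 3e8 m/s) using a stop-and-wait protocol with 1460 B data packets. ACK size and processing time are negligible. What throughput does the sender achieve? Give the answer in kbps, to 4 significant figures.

t_tx = L/R = 11680/1920000 = 0.00608333 s.
t_prop = 36000000/300000000 = 0.12 s; RTT = 0.24 s.
Cycle = t_tx + RTT = 0.246083 s.
Throughput = L / cycle = 11680 / 0.246083 = 47.46 kbps.

47.46 kbps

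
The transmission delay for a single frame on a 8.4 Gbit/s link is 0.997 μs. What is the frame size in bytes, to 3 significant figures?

1050 bytes

L = R × t_tx = 8400000000 b/s × 9.97e-07 s = 8374.8 bits.
In bytes: 8374.8 / 8 = 1050 bytes.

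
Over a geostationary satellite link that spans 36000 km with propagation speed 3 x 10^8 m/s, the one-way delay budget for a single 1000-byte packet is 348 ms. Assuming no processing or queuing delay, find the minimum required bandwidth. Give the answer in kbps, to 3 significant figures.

L = 8000 bits.
Propagation delay = 36000000 / 300000000 = 120 ms.
Transmission budget = 348 − 120 = 228 ms.
R ≥ L / t_tx = 8000 bits / 0.228 s = 35.1 kbps.

35.1 kbps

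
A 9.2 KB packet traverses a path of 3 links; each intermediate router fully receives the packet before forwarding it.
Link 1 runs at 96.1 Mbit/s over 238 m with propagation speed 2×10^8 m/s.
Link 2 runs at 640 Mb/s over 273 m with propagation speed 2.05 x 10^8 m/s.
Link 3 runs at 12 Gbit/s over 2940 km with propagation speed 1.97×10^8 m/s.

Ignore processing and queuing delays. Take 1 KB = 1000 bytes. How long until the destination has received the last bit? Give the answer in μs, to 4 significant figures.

L = 73600 bits.
Transmission delays (L/R per hop): 765.869, 115, 6.13333 μs; sum = 887.002 μs.
Propagation delays (d/s per hop): 1.19, 1.33171, 14923.9 μs; sum = 14926.4 μs.
End-to-end = 15810 μs.

15810 μs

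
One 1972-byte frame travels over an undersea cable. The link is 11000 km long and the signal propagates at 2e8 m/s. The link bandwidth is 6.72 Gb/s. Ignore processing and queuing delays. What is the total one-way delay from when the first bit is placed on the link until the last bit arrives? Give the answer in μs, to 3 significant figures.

L = 1972 × 8 = 15776 bits.
Transmission delay = L/R = 15776 / 6720000000 = 2.34762 μs.
Propagation delay = d/s = 11000000 m / 200000000 m/s = 55000 μs.
Total = 55000 μs.

55000 μs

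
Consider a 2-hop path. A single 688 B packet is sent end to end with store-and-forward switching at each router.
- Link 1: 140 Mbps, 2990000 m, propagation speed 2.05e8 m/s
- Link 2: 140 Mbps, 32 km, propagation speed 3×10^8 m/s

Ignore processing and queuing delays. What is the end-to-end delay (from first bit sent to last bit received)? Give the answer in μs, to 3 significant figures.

14800 μs

L = 688 × 8 = 5504 bits.
Transmission delay per hop = L/R = 5504/140000000 = 39.3143 μs; 2 hops → 78.6286 μs.
Propagation delays (d/s per hop): 14585.4, 106.667 μs; sum = 14692 μs.
End-to-end = 14800 μs.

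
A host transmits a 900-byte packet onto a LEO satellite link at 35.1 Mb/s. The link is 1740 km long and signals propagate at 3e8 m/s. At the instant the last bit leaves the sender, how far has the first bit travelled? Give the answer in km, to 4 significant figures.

t_tx = L/R = 7200/35100000 = 0.000205128 s.
Distance = s × t_tx = 300000000 × 0.000205128 = 61.54 km.

61.54 km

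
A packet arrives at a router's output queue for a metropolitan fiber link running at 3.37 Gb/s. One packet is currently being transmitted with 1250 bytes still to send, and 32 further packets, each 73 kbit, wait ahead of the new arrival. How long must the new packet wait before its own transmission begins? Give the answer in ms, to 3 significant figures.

0.696 ms

Each queued packet: L/R = 73000/3370000000 = 0.0216617 ms.
32 queued → 0.693175 ms.
Plus remaining 10000 bits of current packet: 0.00296736 ms.
Queuing delay = 0.696 ms.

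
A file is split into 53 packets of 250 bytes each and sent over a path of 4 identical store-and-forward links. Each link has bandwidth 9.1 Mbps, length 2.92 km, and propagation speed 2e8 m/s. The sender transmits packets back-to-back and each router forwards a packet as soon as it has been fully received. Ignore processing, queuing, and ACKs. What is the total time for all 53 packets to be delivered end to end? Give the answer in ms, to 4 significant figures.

Per-hop transmission t_tx = L/R = 2000/9100000 = 0.21978 ms.
Per-hop propagation t_prop = 2920/200000000 = 0.0146 ms.
Pipeline fill: first packet needs 4·t_tx to clear all hops; remaining 52 packets each add one t_tx.
Total = (4+53-1)·t_tx + 4·t_prop = 56·0.21978 + 4·0.0146 = 12.37 ms.

12.37 ms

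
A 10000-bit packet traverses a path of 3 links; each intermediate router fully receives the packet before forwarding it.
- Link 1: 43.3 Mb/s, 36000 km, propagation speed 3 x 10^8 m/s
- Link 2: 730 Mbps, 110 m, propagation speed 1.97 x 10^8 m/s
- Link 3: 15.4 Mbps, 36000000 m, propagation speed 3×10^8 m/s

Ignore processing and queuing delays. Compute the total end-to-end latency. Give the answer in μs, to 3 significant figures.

241000 μs

Transmission delays (L/R per hop): 230.947, 13.6986, 649.351 μs; sum = 893.996 μs.
Propagation delays (d/s per hop): 120000, 0.558376, 120000 μs; sum = 240001 μs.
End-to-end = 241000 μs.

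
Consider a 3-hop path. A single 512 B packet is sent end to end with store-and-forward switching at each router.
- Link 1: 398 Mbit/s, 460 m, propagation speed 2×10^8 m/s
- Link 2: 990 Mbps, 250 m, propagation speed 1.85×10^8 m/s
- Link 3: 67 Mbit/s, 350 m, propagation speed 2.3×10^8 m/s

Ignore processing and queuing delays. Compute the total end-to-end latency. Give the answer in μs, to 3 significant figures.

L = 512 × 8 = 4096 bits.
Transmission delays (L/R per hop): 10.2915, 4.13737, 61.1343 μs; sum = 75.5632 μs.
Propagation delays (d/s per hop): 2.3, 1.35135, 1.52174 μs; sum = 5.17309 μs.
End-to-end = 80.7 μs.

80.7 μs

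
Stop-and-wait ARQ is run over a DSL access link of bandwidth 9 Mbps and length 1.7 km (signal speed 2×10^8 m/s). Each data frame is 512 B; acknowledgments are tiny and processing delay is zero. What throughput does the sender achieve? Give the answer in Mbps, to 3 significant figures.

8.68 Mbps

t_tx = L/R = 4096/9000000 = 0.000455111 s.
t_prop = 1700/200000000 = 8.5e-06 s; RTT = 1.7e-05 s.
Cycle = t_tx + RTT = 0.000472111 s.
Throughput = L / cycle = 4096 / 0.000472111 = 8.68 Mbps.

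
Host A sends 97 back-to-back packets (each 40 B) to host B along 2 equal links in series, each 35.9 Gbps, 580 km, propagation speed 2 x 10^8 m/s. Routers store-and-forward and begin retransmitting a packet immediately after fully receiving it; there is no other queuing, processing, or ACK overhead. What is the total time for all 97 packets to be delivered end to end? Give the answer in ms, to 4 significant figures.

Per-hop transmission t_tx = L/R = 320/35900000000 = 8.91365e-06 ms.
Per-hop propagation t_prop = 580000/200000000 = 2.9 ms.
Pipeline fill: first packet needs 2·t_tx to clear all hops; remaining 96 packets each add one t_tx.
Total = (2+97-1)·t_tx + 2·t_prop = 98·8.91365e-06 + 2·2.9 = 5.801 ms.

5.801 ms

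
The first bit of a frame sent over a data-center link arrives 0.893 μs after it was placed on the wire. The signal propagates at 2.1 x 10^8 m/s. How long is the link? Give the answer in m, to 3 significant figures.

188 m

d = s × t_prop = 210000000 × 8.93e-07 = 188 m.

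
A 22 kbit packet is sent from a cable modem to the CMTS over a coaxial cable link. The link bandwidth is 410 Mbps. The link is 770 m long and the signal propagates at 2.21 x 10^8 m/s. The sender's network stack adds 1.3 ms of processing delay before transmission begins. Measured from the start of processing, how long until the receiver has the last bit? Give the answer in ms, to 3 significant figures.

1.36 ms

L = 22000 bits.
Transmission delay = L/R = 22000 / 410000000 = 0.0536585 ms.
Propagation delay = d/s = 770 m / 221000000 m/s = 0.00348416 ms.
Plus processing delay 1.3 ms = 1.3 ms.
Total = 1.36 ms.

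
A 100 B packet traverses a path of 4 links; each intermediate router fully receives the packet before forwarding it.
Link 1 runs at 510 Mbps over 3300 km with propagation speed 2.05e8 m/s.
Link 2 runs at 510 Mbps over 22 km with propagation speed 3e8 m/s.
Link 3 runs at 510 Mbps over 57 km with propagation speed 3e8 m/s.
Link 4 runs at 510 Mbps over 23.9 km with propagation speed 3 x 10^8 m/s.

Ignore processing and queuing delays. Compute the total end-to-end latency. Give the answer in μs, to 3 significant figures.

16400 μs

L = 100 × 8 = 800 bits.
Transmission delay per hop = L/R = 800/510000000 = 1.56863 μs; 4 hops → 6.27451 μs.
Propagation delays (d/s per hop): 16097.6, 73.3333, 190, 79.6667 μs; sum = 16440.6 μs.
End-to-end = 16400 μs.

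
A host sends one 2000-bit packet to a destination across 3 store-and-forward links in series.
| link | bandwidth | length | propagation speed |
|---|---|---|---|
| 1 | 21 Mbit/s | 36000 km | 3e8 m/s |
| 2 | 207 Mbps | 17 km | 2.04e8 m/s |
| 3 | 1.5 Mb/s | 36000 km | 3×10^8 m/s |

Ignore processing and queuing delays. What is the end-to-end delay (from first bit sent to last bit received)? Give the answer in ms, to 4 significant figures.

Transmission delays (L/R per hop): 0.0952381, 0.00966184, 1.33333 ms; sum = 1.43823 ms.
Propagation delays (d/s per hop): 120, 0.0833333, 120 ms; sum = 240.083 ms.
End-to-end = 241.5 ms.

241.5 ms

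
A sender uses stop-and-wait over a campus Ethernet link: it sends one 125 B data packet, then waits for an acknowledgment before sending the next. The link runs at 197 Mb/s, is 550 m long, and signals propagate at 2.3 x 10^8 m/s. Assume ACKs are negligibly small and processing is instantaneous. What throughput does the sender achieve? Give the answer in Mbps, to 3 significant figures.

101 Mbps

t_tx = L/R = 1000/197000000 = 5.07614e-06 s.
t_prop = 550/2.3e+08 = 2.3913e-06 s; RTT = 4.78261e-06 s.
Cycle = t_tx + RTT = 9.85875e-06 s.
Throughput = L / cycle = 1000 / 9.85875e-06 = 101 Mbps.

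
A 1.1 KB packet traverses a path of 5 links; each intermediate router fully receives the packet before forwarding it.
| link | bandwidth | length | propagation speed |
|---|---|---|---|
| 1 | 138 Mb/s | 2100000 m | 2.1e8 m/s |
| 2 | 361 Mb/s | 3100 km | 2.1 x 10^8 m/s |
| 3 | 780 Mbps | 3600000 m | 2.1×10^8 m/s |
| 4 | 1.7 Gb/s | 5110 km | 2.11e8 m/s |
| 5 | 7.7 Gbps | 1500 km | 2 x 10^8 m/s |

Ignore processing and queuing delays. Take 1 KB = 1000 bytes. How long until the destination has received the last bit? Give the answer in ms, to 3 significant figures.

L = 8800 bits.
Transmission delays (L/R per hop): 0.0637681, 0.0243767, 0.0112821, 0.00517647, 0.00114286 ms; sum = 0.105746 ms.
Propagation delays (d/s per hop): 10, 14.7619, 17.1429, 24.218, 7.5 ms; sum = 73.6228 ms.
End-to-end = 73.7 ms.

73.7 ms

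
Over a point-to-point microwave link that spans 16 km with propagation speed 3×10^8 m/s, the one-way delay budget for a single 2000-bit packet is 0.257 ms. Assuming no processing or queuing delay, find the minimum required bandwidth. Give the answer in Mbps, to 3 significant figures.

9.82 Mbps

Propagation delay = 16000 / 300000000 = 0.0533333 ms.
Transmission budget = 0.257 − 0.0533333 = 0.203667 ms.
R ≥ L / t_tx = 2000 bits / 0.000203667 s = 9.82 Mbps.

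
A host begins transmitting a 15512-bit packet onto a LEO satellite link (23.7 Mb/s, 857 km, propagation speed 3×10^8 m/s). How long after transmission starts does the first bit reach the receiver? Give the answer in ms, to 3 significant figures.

First bit experiences only propagation delay: d/s = 857000/300000000 = 2.86 ms.

2.86 ms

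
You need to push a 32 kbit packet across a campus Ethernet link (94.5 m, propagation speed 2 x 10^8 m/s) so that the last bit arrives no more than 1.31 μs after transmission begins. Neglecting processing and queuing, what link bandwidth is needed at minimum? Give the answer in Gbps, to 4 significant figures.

38.21 Gbps

Propagation delay = 94.5 / 200000000 = 0.4725 μs.
Transmission budget = 1.31 − 0.4725 = 0.8375 μs.
R ≥ L / t_tx = 32000 bits / 8.375e-07 s = 38.21 Gbps.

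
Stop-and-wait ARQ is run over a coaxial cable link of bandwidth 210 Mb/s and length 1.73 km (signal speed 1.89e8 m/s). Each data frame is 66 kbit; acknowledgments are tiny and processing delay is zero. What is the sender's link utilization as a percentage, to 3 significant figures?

94.5 %

t_tx = L/R = 66000/210000000 = 0.000314286 s.
t_prop = 1730/189000000 = 9.15344e-06 s; RTT = 1.83069e-05 s.
Cycle = t_tx + RTT = 0.000332593 s.
Utilization = t_tx / cycle = 0.000314286/0.000332593 = 94.5 %.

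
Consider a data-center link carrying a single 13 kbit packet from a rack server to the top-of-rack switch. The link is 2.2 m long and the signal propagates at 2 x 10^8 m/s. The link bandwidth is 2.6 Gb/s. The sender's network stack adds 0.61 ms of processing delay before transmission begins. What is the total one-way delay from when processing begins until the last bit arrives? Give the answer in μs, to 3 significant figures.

L = 13000 bits.
Transmission delay = L/R = 13000 / 2600000000 = 5 μs.
Propagation delay = d/s = 2.2 m / 200000000 m/s = 0.011 μs.
Plus processing delay 0.61 ms = 610 μs.
Total = 615 μs.

615 μs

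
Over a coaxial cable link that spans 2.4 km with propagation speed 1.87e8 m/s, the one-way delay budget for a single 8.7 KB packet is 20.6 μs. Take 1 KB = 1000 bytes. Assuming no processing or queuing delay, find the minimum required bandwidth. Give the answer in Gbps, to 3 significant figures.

L = 69600 bits.
Propagation delay = 2400 / 187000000 = 12.8342 μs.
Transmission budget = 20.6 − 12.8342 = 7.76578 μs.
R ≥ L / t_tx = 69600 bits / 7.76578e-06 s = 8.96 Gbps.

8.96 Gbps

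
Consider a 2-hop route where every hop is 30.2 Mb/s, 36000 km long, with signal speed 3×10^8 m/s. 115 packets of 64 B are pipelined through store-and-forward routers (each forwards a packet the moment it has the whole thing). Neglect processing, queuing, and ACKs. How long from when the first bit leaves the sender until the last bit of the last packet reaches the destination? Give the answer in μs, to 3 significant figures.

242000 μs

Per-hop transmission t_tx = L/R = 512/30200000 = 16.9536 μs.
Per-hop propagation t_prop = 36000000/300000000 = 120000 μs.
Pipeline fill: first packet needs 2·t_tx to clear all hops; remaining 114 packets each add one t_tx.
Total = (2+115-1)·t_tx + 2·t_prop = 116·16.9536 + 2·120000 = 242000 μs.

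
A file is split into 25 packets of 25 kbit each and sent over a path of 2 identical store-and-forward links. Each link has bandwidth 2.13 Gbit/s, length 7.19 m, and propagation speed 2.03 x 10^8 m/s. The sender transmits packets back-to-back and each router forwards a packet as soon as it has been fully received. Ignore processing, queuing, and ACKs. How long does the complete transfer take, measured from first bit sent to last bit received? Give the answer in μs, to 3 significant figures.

Per-hop transmission t_tx = L/R = 25000/2130000000 = 11.7371 μs.
Per-hop propagation t_prop = 7.19/2.03e+08 = 0.0354187 μs.
Pipeline fill: first packet needs 2·t_tx to clear all hops; remaining 24 packets each add one t_tx.
Total = (2+25-1)·t_tx + 2·t_prop = 26·11.7371 + 2·0.0354187 = 305 μs.

305 μs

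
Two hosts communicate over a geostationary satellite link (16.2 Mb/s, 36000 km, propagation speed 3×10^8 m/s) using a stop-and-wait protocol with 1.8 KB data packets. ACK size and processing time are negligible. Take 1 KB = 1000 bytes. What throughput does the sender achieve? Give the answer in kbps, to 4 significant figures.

t_tx = L/R = 14400/16200000 = 0.000888889 s.
t_prop = 36000000/300000000 = 0.12 s; RTT = 0.24 s.
Cycle = t_tx + RTT = 0.240889 s.
Throughput = L / cycle = 14400 / 0.240889 = 59.78 kbps.

59.78 kbps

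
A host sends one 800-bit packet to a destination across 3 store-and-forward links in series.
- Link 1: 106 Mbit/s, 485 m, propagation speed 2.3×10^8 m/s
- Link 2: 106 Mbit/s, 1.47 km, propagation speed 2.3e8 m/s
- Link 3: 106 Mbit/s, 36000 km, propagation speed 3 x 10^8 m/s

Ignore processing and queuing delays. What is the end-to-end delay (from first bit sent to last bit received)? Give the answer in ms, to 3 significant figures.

Transmission delay per hop = L/R = 800/106000000 = 0.00754717 ms; 3 hops → 0.0226415 ms.
Propagation delays (d/s per hop): 0.0021087, 0.0063913, 120 ms; sum = 120.009 ms.
End-to-end = 120 ms.

120 ms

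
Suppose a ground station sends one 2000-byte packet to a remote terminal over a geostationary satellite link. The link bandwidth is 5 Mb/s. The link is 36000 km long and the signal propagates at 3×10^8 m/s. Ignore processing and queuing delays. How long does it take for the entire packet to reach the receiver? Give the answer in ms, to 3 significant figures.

123 ms

L = 2000 × 8 = 16000 bits.
Transmission delay = L/R = 16000 / 5000000 = 3.2 ms.
Propagation delay = d/s = 36000000 m / 300000000 m/s = 120 ms.
Total = 123 ms.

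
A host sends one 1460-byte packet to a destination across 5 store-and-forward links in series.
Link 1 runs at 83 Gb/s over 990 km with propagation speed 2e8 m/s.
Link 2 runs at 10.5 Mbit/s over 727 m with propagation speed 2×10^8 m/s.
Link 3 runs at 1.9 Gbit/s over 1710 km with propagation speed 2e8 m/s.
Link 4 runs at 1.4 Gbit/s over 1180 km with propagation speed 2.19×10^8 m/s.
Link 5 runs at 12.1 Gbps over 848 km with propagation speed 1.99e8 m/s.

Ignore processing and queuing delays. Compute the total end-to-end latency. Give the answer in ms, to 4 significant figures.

L = 1460 × 8 = 11680 bits.
Transmission delays (L/R per hop): 0.000140723, 1.11238, 0.00614737, 0.00834286, 0.000965289 ms; sum = 1.12798 ms.
Propagation delays (d/s per hop): 4.95, 0.003635, 8.55, 5.38813, 4.26131 ms; sum = 23.1531 ms.
End-to-end = 24.28 ms.

24.28 ms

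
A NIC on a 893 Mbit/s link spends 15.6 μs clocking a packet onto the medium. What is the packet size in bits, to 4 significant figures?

13930 bits

L = R × t_tx = 893000000 b/s × 1.56e-05 s = 13930.8 bits.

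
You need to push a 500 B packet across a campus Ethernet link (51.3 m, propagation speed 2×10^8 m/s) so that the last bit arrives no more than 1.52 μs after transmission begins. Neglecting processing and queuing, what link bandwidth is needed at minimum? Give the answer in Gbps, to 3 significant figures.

3.17 Gbps

L = 4000 bits.
Propagation delay = 51.3 / 200000000 = 0.2565 μs.
Transmission budget = 1.52 − 0.2565 = 1.2635 μs.
R ≥ L / t_tx = 4000 bits / 1.2635e-06 s = 3.17 Gbps.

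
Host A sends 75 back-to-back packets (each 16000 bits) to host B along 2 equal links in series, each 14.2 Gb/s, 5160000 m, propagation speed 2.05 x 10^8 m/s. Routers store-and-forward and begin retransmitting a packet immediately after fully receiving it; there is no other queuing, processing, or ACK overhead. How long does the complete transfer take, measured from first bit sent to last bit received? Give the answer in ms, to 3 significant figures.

50.4 ms

Per-hop transmission t_tx = L/R = 16000/14200000000 = 0.00112676 ms.
Per-hop propagation t_prop = 5160000/2.05e+08 = 25.1707 ms.
Pipeline fill: first packet needs 2·t_tx to clear all hops; remaining 74 packets each add one t_tx.
Total = (2+75-1)·t_tx + 2·t_prop = 76·0.00112676 + 2·25.1707 = 50.4 ms.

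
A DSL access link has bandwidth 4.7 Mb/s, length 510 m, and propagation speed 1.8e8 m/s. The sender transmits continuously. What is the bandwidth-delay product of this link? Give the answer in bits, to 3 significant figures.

13.3 bits

Propagation delay = 510 / 180000000 = 2.83333e-06 s.
BDP = R × t_prop = 4700000 × 2.83333e-06 = 13.3167 bits.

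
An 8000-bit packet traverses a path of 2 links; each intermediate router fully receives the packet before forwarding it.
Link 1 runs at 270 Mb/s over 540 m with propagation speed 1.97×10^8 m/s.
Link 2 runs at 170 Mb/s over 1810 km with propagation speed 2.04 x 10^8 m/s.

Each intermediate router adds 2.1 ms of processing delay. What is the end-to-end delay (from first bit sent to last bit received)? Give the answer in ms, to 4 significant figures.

Transmission delays (L/R per hop): 0.0296296, 0.0470588 ms; sum = 0.0766885 ms.
Propagation delays (d/s per hop): 0.00274112, 8.87255 ms; sum = 8.87529 ms.
Processing at 1 router(s): 1 × 2.1 ms = 2.1 ms.
End-to-end = 11.05 ms.

11.05 ms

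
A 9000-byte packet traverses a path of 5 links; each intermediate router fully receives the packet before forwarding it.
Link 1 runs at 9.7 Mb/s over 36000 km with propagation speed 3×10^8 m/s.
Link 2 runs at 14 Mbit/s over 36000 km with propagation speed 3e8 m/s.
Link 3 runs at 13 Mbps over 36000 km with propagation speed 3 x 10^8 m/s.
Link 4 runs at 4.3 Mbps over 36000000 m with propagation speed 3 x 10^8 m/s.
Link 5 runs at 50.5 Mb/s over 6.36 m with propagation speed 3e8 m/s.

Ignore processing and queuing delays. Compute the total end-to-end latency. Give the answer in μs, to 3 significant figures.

L = 9000 × 8 = 72000 bits.
Transmission delays (L/R per hop): 7422.68, 5142.86, 5538.46, 16744.2, 1425.74 μs; sum = 36273.9 μs.
Propagation delays (d/s per hop): 120000, 120000, 120000, 120000, 0.0212 μs; sum = 480000 μs.
End-to-end = 516000 μs.

516000 μs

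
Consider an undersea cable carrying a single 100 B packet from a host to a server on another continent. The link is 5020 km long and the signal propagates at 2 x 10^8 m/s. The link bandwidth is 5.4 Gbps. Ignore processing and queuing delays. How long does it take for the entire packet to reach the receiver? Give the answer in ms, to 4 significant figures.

25.10 ms

L = 100 × 8 = 800 bits.
Transmission delay = L/R = 800 / 5400000000 = 0.000148148 ms.
Propagation delay = d/s = 5020000 m / 200000000 m/s = 25.1 ms.
Total = 25.10 ms.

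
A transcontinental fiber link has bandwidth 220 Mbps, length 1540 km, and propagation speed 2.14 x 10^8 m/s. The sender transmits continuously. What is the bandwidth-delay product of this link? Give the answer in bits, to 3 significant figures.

Propagation delay = 1540000 / 214000000 = 0.00719626 s.
BDP = R × t_prop = 220000000 × 0.00719626 = 1583180 bits.

1580000 bits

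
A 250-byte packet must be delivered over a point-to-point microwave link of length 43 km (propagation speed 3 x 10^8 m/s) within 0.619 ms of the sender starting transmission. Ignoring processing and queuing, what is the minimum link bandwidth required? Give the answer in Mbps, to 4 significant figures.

L = 2000 bits.
Propagation delay = 43000 / 300000000 = 0.143333 ms.
Transmission budget = 0.619 − 0.143333 = 0.475667 ms.
R ≥ L / t_tx = 2000 bits / 0.000475667 s = 4.205 Mbps.

4.205 Mbps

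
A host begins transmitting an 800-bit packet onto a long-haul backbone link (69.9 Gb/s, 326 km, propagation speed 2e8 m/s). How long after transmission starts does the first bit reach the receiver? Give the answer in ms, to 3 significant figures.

1.63 ms

First bit experiences only propagation delay: d/s = 326000/200000000 = 1.63 ms.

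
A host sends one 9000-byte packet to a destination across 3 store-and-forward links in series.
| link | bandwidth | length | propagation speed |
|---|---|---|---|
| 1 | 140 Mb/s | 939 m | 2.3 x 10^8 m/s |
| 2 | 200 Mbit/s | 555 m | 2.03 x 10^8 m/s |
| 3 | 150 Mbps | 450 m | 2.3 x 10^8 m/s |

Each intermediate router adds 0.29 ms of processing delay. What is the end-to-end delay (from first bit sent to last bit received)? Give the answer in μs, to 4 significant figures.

1943 μs

L = 9000 × 8 = 72000 bits.
Transmission delays (L/R per hop): 514.286, 360, 480 μs; sum = 1354.29 μs.
Propagation delays (d/s per hop): 4.08261, 2.73399, 1.95652 μs; sum = 8.77312 μs.
Processing at 2 router(s): 2 × 0.29 ms = 580 μs.
End-to-end = 1943 μs.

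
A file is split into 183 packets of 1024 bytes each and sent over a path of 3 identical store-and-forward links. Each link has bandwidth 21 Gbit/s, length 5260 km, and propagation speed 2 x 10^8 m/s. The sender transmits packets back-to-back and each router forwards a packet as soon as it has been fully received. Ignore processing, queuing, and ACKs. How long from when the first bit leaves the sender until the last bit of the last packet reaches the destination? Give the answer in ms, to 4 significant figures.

Per-hop transmission t_tx = L/R = 8192/21000000000 = 0.000390095 ms.
Per-hop propagation t_prop = 5260000/200000000 = 26.3 ms.
Pipeline fill: first packet needs 3·t_tx to clear all hops; remaining 182 packets each add one t_tx.
Total = (3+183-1)·t_tx + 3·t_prop = 185·0.000390095 + 3·26.3 = 78.97 ms.

78.97 ms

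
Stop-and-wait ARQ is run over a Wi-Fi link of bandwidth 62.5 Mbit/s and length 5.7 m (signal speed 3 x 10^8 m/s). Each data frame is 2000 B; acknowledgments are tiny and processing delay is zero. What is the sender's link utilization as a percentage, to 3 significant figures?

100 %

t_tx = L/R = 16000/62500000 = 0.000256 s.
t_prop = 5.7/300000000 = 1.9e-08 s; RTT = 3.8e-08 s.
Cycle = t_tx + RTT = 0.000256038 s.
Utilization = t_tx / cycle = 0.000256/0.000256038 = 100 %.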